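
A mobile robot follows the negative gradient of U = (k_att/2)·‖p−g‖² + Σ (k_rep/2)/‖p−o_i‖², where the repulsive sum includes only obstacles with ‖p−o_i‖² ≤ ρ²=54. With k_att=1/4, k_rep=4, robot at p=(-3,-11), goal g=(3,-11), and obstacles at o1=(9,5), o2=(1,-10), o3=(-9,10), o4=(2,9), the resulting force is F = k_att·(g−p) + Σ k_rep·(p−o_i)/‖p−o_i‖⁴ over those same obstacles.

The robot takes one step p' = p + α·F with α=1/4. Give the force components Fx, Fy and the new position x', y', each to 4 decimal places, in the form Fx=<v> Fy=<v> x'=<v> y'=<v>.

Fx=1.4446 Fy=-0.0138 x'=-2.6388 y'=-11.0035

F_att = 1/4·(g−p) = 1/4·(6,0) = (1.5000,0.0000)
o1: d²=400 > ρ²=54 → inactive
o2: d²=17 ≤ ρ²=54; F_rep = 4·(-4,-1)/17² = (-0.0554,-0.0138)
o3: d²=477 > ρ²=54 → inactive
o4: d²=425 > ρ²=54 → inactive
F = F_att + ΣF_rep = (1.4446,-0.0138)
p' = p + 1/4·F = (-2.6388,-11.0035)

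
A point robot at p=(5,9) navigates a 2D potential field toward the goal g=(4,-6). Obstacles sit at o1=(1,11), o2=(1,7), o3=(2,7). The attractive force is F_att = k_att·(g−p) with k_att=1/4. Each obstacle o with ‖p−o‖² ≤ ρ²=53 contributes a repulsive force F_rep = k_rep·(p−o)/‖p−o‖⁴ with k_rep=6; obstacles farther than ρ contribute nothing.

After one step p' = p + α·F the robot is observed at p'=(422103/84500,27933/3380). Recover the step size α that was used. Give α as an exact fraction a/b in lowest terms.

F_att = 1/4·(g−p) = 1/4·(-1,-15) = (-0.2500,-3.7500)
o1: d²=20 ≤ ρ²=53; F_rep = 6·(4,-2)/20² = (0.0600,-0.0300)
o2: d²=20 ≤ ρ²=53; F_rep = 6·(4,2)/20² = (0.0600,0.0300)
o3: d²=13 ≤ ρ²=53; F_rep = 6·(3,2)/13² = (0.1065,0.0710)
F = F_att + ΣF_rep = (-0.0235,-3.6790)
Δp = p'−p = (-0.0047,-0.7358); α = Δx/Fx = (-397/84500) / (-397/16900) = 1/5
check: Δy/Fy = (-2487/3380) / (-2487/676) = 1/5 ✓

α = 1/5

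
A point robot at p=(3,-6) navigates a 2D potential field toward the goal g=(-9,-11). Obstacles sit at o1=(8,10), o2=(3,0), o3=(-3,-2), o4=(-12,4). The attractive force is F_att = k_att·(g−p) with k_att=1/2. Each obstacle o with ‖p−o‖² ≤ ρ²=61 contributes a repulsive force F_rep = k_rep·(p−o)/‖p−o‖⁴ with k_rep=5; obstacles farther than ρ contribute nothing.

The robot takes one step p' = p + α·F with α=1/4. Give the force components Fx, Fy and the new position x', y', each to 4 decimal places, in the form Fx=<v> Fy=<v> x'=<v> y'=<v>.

Fx=-5.9889 Fy=-2.5305 x'=1.5028 y'=-6.6326

F_att = 1/2·(g−p) = 1/2·(-12,-5) = (-6.0000,-2.5000)
o1: d²=281 > ρ²=61 → inactive
o2: d²=36 ≤ ρ²=61; F_rep = 5·(0,-6)/36² = (0.0000,-0.0231)
o3: d²=52 ≤ ρ²=61; F_rep = 5·(6,-4)/52² = (0.0111,-0.0074)
o4: d²=325 > ρ²=61 → inactive
F = F_att + ΣF_rep = (-5.9889,-2.5305)
p' = p + 1/4·F = (1.5028,-6.6326)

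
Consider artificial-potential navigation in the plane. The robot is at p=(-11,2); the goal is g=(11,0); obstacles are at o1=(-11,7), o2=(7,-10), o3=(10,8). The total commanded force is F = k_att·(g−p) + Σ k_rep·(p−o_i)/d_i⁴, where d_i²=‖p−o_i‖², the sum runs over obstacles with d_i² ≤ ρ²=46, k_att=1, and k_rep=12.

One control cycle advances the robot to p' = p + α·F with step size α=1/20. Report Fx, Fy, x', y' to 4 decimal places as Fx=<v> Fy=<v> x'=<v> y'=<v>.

Fx=22.0000 Fy=-2.0960 x'=-9.9000 y'=1.8952

F_att = 1·(g−p) = 1·(22,-2) = (22.0000,-2.0000)
o1: d²=25 ≤ ρ²=46; F_rep = 12·(0,-5)/25² = (0.0000,-0.0960)
o2: d²=468 > ρ²=46 → inactive
o3: d²=477 > ρ²=46 → inactive
F = F_att + ΣF_rep = (22.0000,-2.0960)
p' = p + 1/20·F = (-9.9000,1.8952)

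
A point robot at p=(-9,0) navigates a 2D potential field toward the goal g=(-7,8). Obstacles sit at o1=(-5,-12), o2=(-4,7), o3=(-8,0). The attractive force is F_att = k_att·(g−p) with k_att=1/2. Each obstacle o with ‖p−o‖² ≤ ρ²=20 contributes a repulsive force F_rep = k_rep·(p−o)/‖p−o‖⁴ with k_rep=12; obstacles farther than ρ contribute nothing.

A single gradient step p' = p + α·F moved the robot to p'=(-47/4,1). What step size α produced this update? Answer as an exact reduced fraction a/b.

F_att = 1/2·(g−p) = 1/2·(2,8) = (1.0000,4.0000)
o1: d²=160 > ρ²=20 → inactive
o2: d²=74 > ρ²=20 → inactive
o3: d²=1 ≤ ρ²=20; F_rep = 12·(-1,0)/1² = (-12.0000,0.0000)
F = F_att + ΣF_rep = (-11.0000,4.0000)
Δp = p'−p = (-2.7500,1.0000); α = Δx/Fx = (-11/4) / (-11) = 1/4
check: Δy/Fy = (1) / (4) = 1/4 ✓

α = 1/4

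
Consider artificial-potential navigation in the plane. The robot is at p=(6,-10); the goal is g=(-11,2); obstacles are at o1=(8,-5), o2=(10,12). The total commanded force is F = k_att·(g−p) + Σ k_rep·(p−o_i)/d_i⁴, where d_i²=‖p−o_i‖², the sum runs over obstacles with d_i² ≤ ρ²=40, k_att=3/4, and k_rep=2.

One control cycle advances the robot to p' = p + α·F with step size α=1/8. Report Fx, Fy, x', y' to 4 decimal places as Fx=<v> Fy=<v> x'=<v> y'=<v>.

F_att = 3/4·(g−p) = 3/4·(-17,12) = (-12.7500,9.0000)
o1: d²=29 ≤ ρ²=40; F_rep = 2·(-2,-5)/29² = (-0.0048,-0.0119)
o2: d²=500 > ρ²=40 → inactive
F = F_att + ΣF_rep = (-12.7548,8.9881)
p' = p + 1/8·F = (4.4057,-8.8765)

Fx=-12.7548 Fy=8.9881 x'=4.4057 y'=-8.8765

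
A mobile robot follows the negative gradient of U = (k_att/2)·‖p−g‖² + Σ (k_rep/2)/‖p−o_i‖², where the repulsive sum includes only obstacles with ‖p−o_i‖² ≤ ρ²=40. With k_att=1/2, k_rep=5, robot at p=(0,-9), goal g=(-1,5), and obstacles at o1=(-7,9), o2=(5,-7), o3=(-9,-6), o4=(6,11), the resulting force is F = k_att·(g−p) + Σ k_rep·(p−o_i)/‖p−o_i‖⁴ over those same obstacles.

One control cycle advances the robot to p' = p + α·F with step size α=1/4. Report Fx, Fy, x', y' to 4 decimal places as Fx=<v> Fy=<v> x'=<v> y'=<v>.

F_att = 1/2·(g−p) = 1/2·(-1,14) = (-0.5000,7.0000)
o1: d²=373 > ρ²=40 → inactive
o2: d²=29 ≤ ρ²=40; F_rep = 5·(-5,-2)/29² = (-0.0297,-0.0119)
o3: d²=90 > ρ²=40 → inactive
o4: d²=436 > ρ²=40 → inactive
F = F_att + ΣF_rep = (-0.5297,6.9881)
p' = p + 1/4·F = (-0.1324,-7.2530)

Fx=-0.5297 Fy=6.9881 x'=-0.1324 y'=-7.2530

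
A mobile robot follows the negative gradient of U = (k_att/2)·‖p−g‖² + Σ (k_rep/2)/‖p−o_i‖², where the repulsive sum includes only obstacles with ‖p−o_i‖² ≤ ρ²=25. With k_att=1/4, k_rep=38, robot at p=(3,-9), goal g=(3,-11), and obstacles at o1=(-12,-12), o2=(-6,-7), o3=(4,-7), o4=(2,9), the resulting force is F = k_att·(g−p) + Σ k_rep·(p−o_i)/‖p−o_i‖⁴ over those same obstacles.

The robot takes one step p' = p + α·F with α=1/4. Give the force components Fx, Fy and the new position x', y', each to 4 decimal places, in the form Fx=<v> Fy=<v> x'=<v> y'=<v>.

Fx=-1.5200 Fy=-3.5400 x'=2.6200 y'=-9.8850

F_att = 1/4·(g−p) = 1/4·(0,-2) = (0.0000,-0.5000)
o1: d²=234 > ρ²=25 → inactive
o2: d²=85 > ρ²=25 → inactive
o3: d²=5 ≤ ρ²=25; F_rep = 38·(-1,-2)/5² = (-1.5200,-3.0400)
o4: d²=325 > ρ²=25 → inactive
F = F_att + ΣF_rep = (-1.5200,-3.5400)
p' = p + 1/4·F = (2.6200,-9.8850)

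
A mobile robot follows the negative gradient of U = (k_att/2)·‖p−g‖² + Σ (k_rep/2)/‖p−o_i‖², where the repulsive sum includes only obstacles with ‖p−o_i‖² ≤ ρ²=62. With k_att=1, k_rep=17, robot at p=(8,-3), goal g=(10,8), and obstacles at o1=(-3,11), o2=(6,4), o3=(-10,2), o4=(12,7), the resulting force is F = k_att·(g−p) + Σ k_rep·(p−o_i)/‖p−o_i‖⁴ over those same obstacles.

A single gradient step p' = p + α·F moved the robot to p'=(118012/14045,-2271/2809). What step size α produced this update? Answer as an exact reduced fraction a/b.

F_att = 1·(g−p) = 1·(2,11) = (2.0000,11.0000)
o1: d²=317 > ρ²=62 → inactive
o2: d²=53 ≤ ρ²=62; F_rep = 17·(2,-7)/53² = (0.0121,-0.0424)
o3: d²=349 > ρ²=62 → inactive
o4: d²=116 > ρ²=62 → inactive
F = F_att + ΣF_rep = (2.0121,10.9576)
Δp = p'−p = (0.4024,2.1915); α = Δx/Fx = (5652/14045) / (5652/2809) = 1/5
check: Δy/Fy = (6156/2809) / (30780/2809) = 1/5 ✓

α = 1/5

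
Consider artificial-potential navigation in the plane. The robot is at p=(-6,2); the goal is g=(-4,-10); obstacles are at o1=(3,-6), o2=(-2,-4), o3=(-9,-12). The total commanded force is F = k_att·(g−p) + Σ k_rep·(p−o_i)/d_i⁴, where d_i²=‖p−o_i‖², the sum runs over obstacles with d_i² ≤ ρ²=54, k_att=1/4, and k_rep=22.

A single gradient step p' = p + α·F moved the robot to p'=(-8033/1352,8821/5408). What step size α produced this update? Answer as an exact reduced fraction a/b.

α = 1/8

F_att = 1/4·(g−p) = 1/4·(2,-12) = (0.5000,-3.0000)
o1: d²=145 > ρ²=54 → inactive
o2: d²=52 ≤ ρ²=54; F_rep = 22·(-4,6)/52² = (-0.0325,0.0488)
o3: d²=205 > ρ²=54 → inactive
F = F_att + ΣF_rep = (0.4675,-2.9512)
Δp = p'−p = (0.0584,-0.3689); α = Δx/Fx = (79/1352) / (79/169) = 1/8
check: Δy/Fy = (-1995/5408) / (-1995/676) = 1/8 ✓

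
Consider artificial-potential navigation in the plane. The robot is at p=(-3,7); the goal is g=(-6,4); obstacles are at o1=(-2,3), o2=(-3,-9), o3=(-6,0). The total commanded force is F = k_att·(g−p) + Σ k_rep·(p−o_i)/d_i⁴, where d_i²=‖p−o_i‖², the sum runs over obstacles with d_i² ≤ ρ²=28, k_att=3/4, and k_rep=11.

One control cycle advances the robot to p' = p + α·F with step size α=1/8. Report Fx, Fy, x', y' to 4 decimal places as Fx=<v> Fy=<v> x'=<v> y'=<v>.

F_att = 3/4·(g−p) = 3/4·(-3,-3) = (-2.2500,-2.2500)
o1: d²=17 ≤ ρ²=28; F_rep = 11·(-1,4)/17² = (-0.0381,0.1522)
o2: d²=256 > ρ²=28 → inactive
o3: d²=58 > ρ²=28 → inactive
F = F_att + ΣF_rep = (-2.2881,-2.0978)
p' = p + 1/8·F = (-3.2860,6.7378)

Fx=-2.2881 Fy=-2.0978 x'=-3.2860 y'=6.7378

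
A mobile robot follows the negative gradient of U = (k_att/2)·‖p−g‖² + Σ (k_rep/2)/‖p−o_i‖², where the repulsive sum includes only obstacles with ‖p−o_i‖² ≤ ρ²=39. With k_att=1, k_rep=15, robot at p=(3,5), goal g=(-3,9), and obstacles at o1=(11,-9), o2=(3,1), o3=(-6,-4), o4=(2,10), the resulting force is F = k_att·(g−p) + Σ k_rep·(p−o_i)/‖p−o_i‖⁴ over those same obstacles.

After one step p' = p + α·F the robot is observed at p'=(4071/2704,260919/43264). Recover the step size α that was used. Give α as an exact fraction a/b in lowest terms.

F_att = 1·(g−p) = 1·(-6,4) = (-6.0000,4.0000)
o1: d²=260 > ρ²=39 → inactive
o2: d²=16 ≤ ρ²=39; F_rep = 15·(0,4)/16² = (0.0000,0.2344)
o3: d²=162 > ρ²=39 → inactive
o4: d²=26 ≤ ρ²=39; F_rep = 15·(1,-5)/26² = (0.0222,-0.1109)
F = F_att + ΣF_rep = (-5.9778,4.1234)
Δp = p'−p = (-1.4945,1.0309); α = Δx/Fx = (-4041/2704) / (-4041/676) = 1/4
check: Δy/Fy = (44599/43264) / (44599/10816) = 1/4 ✓

α = 1/4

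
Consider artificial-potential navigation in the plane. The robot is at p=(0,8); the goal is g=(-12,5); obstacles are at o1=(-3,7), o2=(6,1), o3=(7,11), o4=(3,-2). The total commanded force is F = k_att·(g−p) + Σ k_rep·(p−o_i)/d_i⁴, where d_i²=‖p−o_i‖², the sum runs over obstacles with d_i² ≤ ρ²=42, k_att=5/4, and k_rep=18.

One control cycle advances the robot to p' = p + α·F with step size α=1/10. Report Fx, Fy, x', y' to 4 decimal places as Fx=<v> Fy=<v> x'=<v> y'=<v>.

F_att = 5/4·(g−p) = 5/4·(-12,-3) = (-15.0000,-3.7500)
o1: d²=10 ≤ ρ²=42; F_rep = 18·(3,1)/10² = (0.5400,0.1800)
o2: d²=85 > ρ²=42 → inactive
o3: d²=58 > ρ²=42 → inactive
o4: d²=109 > ρ²=42 → inactive
F = F_att + ΣF_rep = (-14.4600,-3.5700)
p' = p + 1/10·F = (-1.4460,7.6430)

Fx=-14.4600 Fy=-3.5700 x'=-1.4460 y'=7.6430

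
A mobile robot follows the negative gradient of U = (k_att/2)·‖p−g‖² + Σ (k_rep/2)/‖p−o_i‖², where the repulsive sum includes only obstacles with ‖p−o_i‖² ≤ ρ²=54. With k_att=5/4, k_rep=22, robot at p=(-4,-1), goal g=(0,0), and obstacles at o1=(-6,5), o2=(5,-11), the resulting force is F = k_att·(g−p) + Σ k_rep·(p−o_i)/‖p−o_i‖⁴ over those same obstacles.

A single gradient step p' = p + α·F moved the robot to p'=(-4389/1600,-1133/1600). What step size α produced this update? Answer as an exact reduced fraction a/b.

F_att = 5/4·(g−p) = 5/4·(4,1) = (5.0000,1.2500)
o1: d²=40 ≤ ρ²=54; F_rep = 22·(2,-6)/40² = (0.0275,-0.0825)
o2: d²=181 > ρ²=54 → inactive
F = F_att + ΣF_rep = (5.0275,1.1675)
Δp = p'−p = (1.2569,0.2919); α = Δx/Fx = (2011/1600) / (2011/400) = 1/4
check: Δy/Fy = (467/1600) / (467/400) = 1/4 ✓

α = 1/4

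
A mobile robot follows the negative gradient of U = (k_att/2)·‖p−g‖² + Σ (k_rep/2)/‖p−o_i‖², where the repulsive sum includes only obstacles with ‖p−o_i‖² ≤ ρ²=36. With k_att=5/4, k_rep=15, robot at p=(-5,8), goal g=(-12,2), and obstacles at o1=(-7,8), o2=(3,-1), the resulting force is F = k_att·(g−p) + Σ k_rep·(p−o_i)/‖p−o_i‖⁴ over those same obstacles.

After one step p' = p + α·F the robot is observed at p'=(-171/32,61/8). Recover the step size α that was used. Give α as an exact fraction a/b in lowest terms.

α = 1/20

F_att = 5/4·(g−p) = 5/4·(-7,-6) = (-8.7500,-7.5000)
o1: d²=4 ≤ ρ²=36; F_rep = 15·(2,0)/4² = (1.8750,0.0000)
o2: d²=145 > ρ²=36 → inactive
F = F_att + ΣF_rep = (-6.8750,-7.5000)
Δp = p'−p = (-0.3438,-0.3750); α = Δx/Fx = (-11/32) / (-55/8) = 1/20
check: Δy/Fy = (-3/8) / (-15/2) = 1/20 ✓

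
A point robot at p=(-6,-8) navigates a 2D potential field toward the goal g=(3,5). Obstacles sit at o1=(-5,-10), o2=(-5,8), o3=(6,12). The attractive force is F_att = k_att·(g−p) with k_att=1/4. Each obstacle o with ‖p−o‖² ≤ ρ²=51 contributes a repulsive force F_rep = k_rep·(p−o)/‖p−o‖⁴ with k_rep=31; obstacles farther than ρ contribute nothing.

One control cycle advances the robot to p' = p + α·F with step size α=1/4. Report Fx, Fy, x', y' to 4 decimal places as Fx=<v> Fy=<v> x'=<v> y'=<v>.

Fx=1.0100 Fy=5.7300 x'=-5.7475 y'=-6.5675

F_att = 1/4·(g−p) = 1/4·(9,13) = (2.2500,3.2500)
o1: d²=5 ≤ ρ²=51; F_rep = 31·(-1,2)/5² = (-1.2400,2.4800)
o2: d²=257 > ρ²=51 → inactive
o3: d²=544 > ρ²=51 → inactive
F = F_att + ΣF_rep = (1.0100,5.7300)
p' = p + 1/4·F = (-5.7475,-6.5675)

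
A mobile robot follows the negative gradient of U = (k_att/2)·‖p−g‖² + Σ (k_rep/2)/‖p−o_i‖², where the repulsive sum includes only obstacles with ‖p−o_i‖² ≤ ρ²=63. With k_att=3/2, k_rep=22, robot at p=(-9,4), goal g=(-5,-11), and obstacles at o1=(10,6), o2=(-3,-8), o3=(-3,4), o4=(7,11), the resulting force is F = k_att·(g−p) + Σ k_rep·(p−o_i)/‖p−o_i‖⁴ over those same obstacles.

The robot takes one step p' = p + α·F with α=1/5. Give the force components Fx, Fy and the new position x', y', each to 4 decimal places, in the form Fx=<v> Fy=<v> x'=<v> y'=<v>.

F_att = 3/2·(g−p) = 3/2·(4,-15) = (6.0000,-22.5000)
o1: d²=365 > ρ²=63 → inactive
o2: d²=180 > ρ²=63 → inactive
o3: d²=36 ≤ ρ²=63; F_rep = 22·(-6,0)/36² = (-0.1019,0.0000)
o4: d²=305 > ρ²=63 → inactive
F = F_att + ΣF_rep = (5.8981,-22.5000)
p' = p + 1/5·F = (-7.8204,-0.5000)

Fx=5.8981 Fy=-22.5000 x'=-7.8204 y'=-0.5000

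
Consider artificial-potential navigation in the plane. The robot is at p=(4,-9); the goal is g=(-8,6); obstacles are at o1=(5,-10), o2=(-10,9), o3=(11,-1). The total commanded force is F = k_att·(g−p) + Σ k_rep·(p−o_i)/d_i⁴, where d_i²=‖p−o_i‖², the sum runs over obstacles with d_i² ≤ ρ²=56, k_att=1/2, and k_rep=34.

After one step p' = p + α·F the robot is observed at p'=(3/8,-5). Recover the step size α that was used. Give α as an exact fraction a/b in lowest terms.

F_att = 1/2·(g−p) = 1/2·(-12,15) = (-6.0000,7.5000)
o1: d²=2 ≤ ρ²=56; F_rep = 34·(-1,1)/2² = (-8.5000,8.5000)
o2: d²=520 > ρ²=56 → inactive
o3: d²=113 > ρ²=56 → inactive
F = F_att + ΣF_rep = (-14.5000,16.0000)
Δp = p'−p = (-3.6250,4.0000); α = Δx/Fx = (-29/8) / (-29/2) = 1/4
check: Δy/Fy = (4) / (16) = 1/4 ✓

α = 1/4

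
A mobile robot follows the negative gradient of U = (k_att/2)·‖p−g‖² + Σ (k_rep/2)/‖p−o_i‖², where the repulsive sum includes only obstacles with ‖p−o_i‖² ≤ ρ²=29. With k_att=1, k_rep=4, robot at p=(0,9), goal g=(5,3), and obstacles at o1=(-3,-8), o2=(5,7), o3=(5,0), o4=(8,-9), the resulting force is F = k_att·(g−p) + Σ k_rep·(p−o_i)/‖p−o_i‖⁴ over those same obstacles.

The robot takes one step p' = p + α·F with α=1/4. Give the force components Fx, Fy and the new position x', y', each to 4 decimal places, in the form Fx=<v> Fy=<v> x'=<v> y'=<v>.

Fx=4.9762 Fy=-5.9905 x'=1.2441 y'=7.5024

F_att = 1·(g−p) = 1·(5,-6) = (5.0000,-6.0000)
o1: d²=298 > ρ²=29 → inactive
o2: d²=29 ≤ ρ²=29; F_rep = 4·(-5,2)/29² = (-0.0238,0.0095)
o3: d²=106 > ρ²=29 → inactive
o4: d²=388 > ρ²=29 → inactive
F = F_att + ΣF_rep = (4.9762,-5.9905)
p' = p + 1/4·F = (1.2441,7.5024)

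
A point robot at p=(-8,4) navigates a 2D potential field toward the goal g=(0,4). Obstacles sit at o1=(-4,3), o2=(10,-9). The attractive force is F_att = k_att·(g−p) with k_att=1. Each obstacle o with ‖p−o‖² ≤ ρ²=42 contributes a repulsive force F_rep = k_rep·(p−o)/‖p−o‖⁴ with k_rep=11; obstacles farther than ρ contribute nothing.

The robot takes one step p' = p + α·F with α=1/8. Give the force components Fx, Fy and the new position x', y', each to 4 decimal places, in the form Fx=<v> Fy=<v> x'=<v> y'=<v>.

Fx=7.8478 Fy=0.0381 x'=-7.0190 y'=4.0048

F_att = 1·(g−p) = 1·(8,0) = (8.0000,0.0000)
o1: d²=17 ≤ ρ²=42; F_rep = 11·(-4,1)/17² = (-0.1522,0.0381)
o2: d²=493 > ρ²=42 → inactive
F = F_att + ΣF_rep = (7.8478,0.0381)
p' = p + 1/8·F = (-7.0190,4.0048)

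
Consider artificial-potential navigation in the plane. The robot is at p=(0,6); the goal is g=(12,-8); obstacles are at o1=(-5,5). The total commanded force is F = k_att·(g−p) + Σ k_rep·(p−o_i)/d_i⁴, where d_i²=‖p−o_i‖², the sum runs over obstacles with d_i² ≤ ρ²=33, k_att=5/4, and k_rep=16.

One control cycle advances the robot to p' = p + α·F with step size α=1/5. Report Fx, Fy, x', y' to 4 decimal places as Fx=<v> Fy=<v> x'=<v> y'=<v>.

Fx=15.1183 Fy=-17.4763 x'=3.0237 y'=2.5047

F_att = 5/4·(g−p) = 5/4·(12,-14) = (15.0000,-17.5000)
o1: d²=26 ≤ ρ²=33; F_rep = 16·(5,1)/26² = (0.1183,0.0237)
F = F_att + ΣF_rep = (15.1183,-17.4763)
p' = p + 1/5·F = (3.0237,2.5047)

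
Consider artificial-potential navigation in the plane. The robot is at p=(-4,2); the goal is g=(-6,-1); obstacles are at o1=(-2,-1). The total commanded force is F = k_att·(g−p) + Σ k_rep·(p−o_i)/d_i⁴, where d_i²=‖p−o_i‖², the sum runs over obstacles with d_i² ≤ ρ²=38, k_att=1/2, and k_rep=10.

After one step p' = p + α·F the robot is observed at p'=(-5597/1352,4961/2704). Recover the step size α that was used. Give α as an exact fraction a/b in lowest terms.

α = 1/8

F_att = 1/2·(g−p) = 1/2·(-2,-3) = (-1.0000,-1.5000)
o1: d²=13 ≤ ρ²=38; F_rep = 10·(-2,3)/13² = (-0.1183,0.1775)
F = F_att + ΣF_rep = (-1.1183,-1.3225)
Δp = p'−p = (-0.1398,-0.1653); α = Δx/Fx = (-189/1352) / (-189/169) = 1/8
check: Δy/Fy = (-447/2704) / (-447/338) = 1/8 ✓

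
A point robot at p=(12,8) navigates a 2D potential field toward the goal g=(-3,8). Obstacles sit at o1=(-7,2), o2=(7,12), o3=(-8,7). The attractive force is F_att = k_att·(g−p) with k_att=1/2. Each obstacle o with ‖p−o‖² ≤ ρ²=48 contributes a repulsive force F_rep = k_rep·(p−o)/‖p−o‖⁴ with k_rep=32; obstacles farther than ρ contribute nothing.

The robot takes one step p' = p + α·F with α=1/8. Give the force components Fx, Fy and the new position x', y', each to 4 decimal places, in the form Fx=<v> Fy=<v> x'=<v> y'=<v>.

Fx=-7.4048 Fy=-0.0761 x'=11.0744 y'=7.9905

F_att = 1/2·(g−p) = 1/2·(-15,0) = (-7.5000,0.0000)
o1: d²=397 > ρ²=48 → inactive
o2: d²=41 ≤ ρ²=48; F_rep = 32·(5,-4)/41² = (0.0952,-0.0761)
o3: d²=401 > ρ²=48 → inactive
F = F_att + ΣF_rep = (-7.4048,-0.0761)
p' = p + 1/8·F = (11.0744,7.9905)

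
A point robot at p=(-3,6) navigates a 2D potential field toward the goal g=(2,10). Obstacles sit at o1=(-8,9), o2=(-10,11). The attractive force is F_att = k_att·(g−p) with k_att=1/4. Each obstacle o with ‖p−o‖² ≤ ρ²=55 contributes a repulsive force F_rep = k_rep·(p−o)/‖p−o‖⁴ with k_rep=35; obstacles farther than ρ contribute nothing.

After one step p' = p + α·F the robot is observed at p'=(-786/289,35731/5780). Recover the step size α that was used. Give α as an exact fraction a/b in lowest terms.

F_att = 1/4·(g−p) = 1/4·(5,4) = (1.2500,1.0000)
o1: d²=34 ≤ ρ²=55; F_rep = 35·(5,-3)/34² = (0.1514,-0.0908)
o2: d²=74 > ρ²=55 → inactive
F = F_att + ΣF_rep = (1.4014,0.9092)
Δp = p'−p = (0.2803,0.1818); α = Δx/Fx = (81/289) / (405/289) = 1/5
check: Δy/Fy = (1051/5780) / (1051/1156) = 1/5 ✓

α = 1/5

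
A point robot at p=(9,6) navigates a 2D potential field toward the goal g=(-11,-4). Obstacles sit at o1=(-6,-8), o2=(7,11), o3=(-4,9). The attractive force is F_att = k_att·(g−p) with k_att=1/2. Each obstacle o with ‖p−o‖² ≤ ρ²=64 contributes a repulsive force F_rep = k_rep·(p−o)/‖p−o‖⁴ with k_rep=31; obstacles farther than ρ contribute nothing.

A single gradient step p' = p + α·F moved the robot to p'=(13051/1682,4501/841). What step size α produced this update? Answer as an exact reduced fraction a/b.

α = 1/8

F_att = 1/2·(g−p) = 1/2·(-20,-10) = (-10.0000,-5.0000)
o1: d²=421 > ρ²=64 → inactive
o2: d²=29 ≤ ρ²=64; F_rep = 31·(2,-5)/29² = (0.0737,-0.1843)
o3: d²=178 > ρ²=64 → inactive
F = F_att + ΣF_rep = (-9.9263,-5.1843)
Δp = p'−p = (-1.2408,-0.6480); α = Δx/Fx = (-2087/1682) / (-8348/841) = 1/8
check: Δy/Fy = (-545/841) / (-4360/841) = 1/8 ✓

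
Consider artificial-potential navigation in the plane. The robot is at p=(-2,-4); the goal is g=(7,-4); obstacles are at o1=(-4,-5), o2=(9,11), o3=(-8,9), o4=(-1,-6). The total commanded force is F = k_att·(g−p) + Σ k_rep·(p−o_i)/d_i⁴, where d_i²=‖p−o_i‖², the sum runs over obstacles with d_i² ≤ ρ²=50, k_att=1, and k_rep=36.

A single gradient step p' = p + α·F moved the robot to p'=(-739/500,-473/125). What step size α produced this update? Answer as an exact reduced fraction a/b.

F_att = 1·(g−p) = 1·(9,0) = (9.0000,0.0000)
o1: d²=5 ≤ ρ²=50; F_rep = 36·(2,1)/5² = (2.8800,1.4400)
o2: d²=346 > ρ²=50 → inactive
o3: d²=205 > ρ²=50 → inactive
o4: d²=5 ≤ ρ²=50; F_rep = 36·(-1,2)/5² = (-1.4400,2.8800)
F = F_att + ΣF_rep = (10.4400,4.3200)
Δp = p'−p = (0.5220,0.2160); α = Δx/Fx = (261/500) / (261/25) = 1/20
check: Δy/Fy = (27/125) / (108/25) = 1/20 ✓

α = 1/20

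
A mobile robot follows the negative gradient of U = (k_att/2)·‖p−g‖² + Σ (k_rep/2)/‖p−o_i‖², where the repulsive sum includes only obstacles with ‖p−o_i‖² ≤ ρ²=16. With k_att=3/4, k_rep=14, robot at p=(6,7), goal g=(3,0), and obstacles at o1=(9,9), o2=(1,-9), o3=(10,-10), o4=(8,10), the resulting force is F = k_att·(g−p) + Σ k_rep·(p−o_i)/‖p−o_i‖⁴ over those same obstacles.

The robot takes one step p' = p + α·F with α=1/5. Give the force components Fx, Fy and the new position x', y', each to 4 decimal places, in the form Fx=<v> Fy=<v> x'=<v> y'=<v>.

Fx=-2.6642 Fy=-5.6642 x'=5.4672 y'=5.8672

F_att = 3/4·(g−p) = 3/4·(-3,-7) = (-2.2500,-5.2500)
o1: d²=13 ≤ ρ²=16; F_rep = 14·(-3,-2)/13² = (-0.2485,-0.1657)
o2: d²=281 > ρ²=16 → inactive
o3: d²=305 > ρ²=16 → inactive
o4: d²=13 ≤ ρ²=16; F_rep = 14·(-2,-3)/13² = (-0.1657,-0.2485)
F = F_att + ΣF_rep = (-2.6642,-5.6642)
p' = p + 1/5·F = (5.4672,5.8672)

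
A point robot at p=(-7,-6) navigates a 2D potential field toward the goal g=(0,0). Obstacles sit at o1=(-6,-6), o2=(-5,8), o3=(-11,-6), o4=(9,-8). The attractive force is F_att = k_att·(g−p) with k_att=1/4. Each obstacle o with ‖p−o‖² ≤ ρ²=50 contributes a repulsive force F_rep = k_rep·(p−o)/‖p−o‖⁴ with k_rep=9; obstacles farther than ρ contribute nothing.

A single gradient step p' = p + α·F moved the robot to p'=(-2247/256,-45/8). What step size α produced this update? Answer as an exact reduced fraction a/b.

α = 1/4

F_att = 1/4·(g−p) = 1/4·(7,6) = (1.7500,1.5000)
o1: d²=1 ≤ ρ²=50; F_rep = 9·(-1,0)/1² = (-9.0000,0.0000)
o2: d²=200 > ρ²=50 → inactive
o3: d²=16 ≤ ρ²=50; F_rep = 9·(4,0)/16² = (0.1406,0.0000)
o4: d²=260 > ρ²=50 → inactive
F = F_att + ΣF_rep = (-7.1094,1.5000)
Δp = p'−p = (-1.7773,0.3750); α = Δx/Fx = (-455/256) / (-455/64) = 1/4
check: Δy/Fy = (3/8) / (3/2) = 1/4 ✓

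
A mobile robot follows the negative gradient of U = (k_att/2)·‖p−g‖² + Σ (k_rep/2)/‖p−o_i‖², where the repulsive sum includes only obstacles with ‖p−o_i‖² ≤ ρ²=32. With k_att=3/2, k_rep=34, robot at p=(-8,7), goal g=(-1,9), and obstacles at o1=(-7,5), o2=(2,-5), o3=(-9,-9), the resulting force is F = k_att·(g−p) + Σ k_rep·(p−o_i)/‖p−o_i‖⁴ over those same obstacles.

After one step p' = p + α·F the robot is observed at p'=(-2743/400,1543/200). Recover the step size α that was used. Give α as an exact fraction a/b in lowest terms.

F_att = 3/2·(g−p) = 3/2·(7,2) = (10.5000,3.0000)
o1: d²=5 ≤ ρ²=32; F_rep = 34·(-1,2)/5² = (-1.3600,2.7200)
o2: d²=244 > ρ²=32 → inactive
o3: d²=257 > ρ²=32 → inactive
F = F_att + ΣF_rep = (9.1400,5.7200)
Δp = p'−p = (1.1425,0.7150); α = Δx/Fx = (457/400) / (457/50) = 1/8
check: Δy/Fy = (143/200) / (143/25) = 1/8 ✓

α = 1/8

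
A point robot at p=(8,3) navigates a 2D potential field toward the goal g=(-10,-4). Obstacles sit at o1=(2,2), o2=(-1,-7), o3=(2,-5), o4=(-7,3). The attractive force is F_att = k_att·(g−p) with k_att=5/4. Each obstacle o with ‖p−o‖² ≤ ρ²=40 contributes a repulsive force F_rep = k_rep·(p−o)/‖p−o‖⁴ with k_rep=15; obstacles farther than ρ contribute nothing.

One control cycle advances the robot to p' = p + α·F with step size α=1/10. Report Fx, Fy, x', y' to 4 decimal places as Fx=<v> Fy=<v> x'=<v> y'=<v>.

Fx=-22.4343 Fy=-8.7390 x'=5.7566 y'=2.1261

F_att = 5/4·(g−p) = 5/4·(-18,-7) = (-22.5000,-8.7500)
o1: d²=37 ≤ ρ²=40; F_rep = 15·(6,1)/37² = (0.0657,0.0110)
o2: d²=181 > ρ²=40 → inactive
o3: d²=100 > ρ²=40 → inactive
o4: d²=225 > ρ²=40 → inactive
F = F_att + ΣF_rep = (-22.4343,-8.7390)
p' = p + 1/10·F = (5.7566,2.1261)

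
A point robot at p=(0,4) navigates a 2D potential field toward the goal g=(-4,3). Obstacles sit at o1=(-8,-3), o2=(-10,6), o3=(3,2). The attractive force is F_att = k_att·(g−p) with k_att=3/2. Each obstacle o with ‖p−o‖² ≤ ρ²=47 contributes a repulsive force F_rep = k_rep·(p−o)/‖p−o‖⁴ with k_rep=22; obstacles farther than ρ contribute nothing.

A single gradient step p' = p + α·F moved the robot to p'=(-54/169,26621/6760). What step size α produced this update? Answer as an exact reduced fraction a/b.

F_att = 3/2·(g−p) = 3/2·(-4,-1) = (-6.0000,-1.5000)
o1: d²=113 > ρ²=47 → inactive
o2: d²=104 > ρ²=47 → inactive
o3: d²=13 ≤ ρ²=47; F_rep = 22·(-3,2)/13² = (-0.3905,0.2604)
F = F_att + ΣF_rep = (-6.3905,-1.2396)
Δp = p'−p = (-0.3195,-0.0620); α = Δx/Fx = (-54/169) / (-1080/169) = 1/20
check: Δy/Fy = (-419/6760) / (-419/338) = 1/20 ✓

α = 1/20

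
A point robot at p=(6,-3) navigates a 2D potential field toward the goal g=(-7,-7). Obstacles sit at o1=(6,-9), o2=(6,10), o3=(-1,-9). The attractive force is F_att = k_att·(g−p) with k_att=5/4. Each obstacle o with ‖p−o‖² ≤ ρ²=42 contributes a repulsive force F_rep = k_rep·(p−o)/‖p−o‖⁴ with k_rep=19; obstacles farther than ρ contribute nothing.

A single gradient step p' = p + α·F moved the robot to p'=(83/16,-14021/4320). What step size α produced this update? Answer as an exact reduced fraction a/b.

α = 1/20

F_att = 5/4·(g−p) = 5/4·(-13,-4) = (-16.2500,-5.0000)
o1: d²=36 ≤ ρ²=42; F_rep = 19·(0,6)/36² = (0.0000,0.0880)
o2: d²=169 > ρ²=42 → inactive
o3: d²=85 > ρ²=42 → inactive
F = F_att + ΣF_rep = (-16.2500,-4.9120)
Δp = p'−p = (-0.8125,-0.2456); α = Δx/Fx = (-13/16) / (-65/4) = 1/20
check: Δy/Fy = (-1061/4320) / (-1061/216) = 1/20 ✓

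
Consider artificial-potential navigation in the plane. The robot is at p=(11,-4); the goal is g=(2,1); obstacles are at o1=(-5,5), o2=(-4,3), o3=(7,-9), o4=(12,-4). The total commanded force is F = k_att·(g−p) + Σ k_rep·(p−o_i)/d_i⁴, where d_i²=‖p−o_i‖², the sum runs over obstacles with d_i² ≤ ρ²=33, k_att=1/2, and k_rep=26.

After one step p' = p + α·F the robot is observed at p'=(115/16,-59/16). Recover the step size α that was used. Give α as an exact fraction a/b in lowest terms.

F_att = 1/2·(g−p) = 1/2·(-9,5) = (-4.5000,2.5000)
o1: d²=337 > ρ²=33 → inactive
o2: d²=274 > ρ²=33 → inactive
o3: d²=41 > ρ²=33 → inactive
o4: d²=1 ≤ ρ²=33; F_rep = 26·(-1,0)/1² = (-26.0000,0.0000)
F = F_att + ΣF_rep = (-30.5000,2.5000)
Δp = p'−p = (-3.8125,0.3125); α = Δx/Fx = (-61/16) / (-61/2) = 1/8
check: Δy/Fy = (5/16) / (5/2) = 1/8 ✓

α = 1/8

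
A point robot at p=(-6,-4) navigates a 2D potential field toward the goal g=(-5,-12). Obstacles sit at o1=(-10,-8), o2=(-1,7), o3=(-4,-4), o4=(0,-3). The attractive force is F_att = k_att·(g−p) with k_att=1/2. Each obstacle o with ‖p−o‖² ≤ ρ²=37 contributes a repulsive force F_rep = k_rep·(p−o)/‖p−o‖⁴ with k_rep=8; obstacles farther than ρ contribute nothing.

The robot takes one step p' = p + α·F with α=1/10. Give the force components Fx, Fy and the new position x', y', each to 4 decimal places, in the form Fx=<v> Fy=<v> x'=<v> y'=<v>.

Fx=-0.5038 Fy=-3.9746 x'=-6.0504 y'=-4.3975

F_att = 1/2·(g−p) = 1/2·(1,-8) = (0.5000,-4.0000)
o1: d²=32 ≤ ρ²=37; F_rep = 8·(4,4)/32² = (0.0312,0.0312)
o2: d²=146 > ρ²=37 → inactive
o3: d²=4 ≤ ρ²=37; F_rep = 8·(-2,0)/4² = (-1.0000,0.0000)
o4: d²=37 ≤ ρ²=37; F_rep = 8·(-6,-1)/37² = (-0.0351,-0.0058)
F = F_att + ΣF_rep = (-0.5038,-3.9746)
p' = p + 1/10·F = (-6.0504,-4.3975)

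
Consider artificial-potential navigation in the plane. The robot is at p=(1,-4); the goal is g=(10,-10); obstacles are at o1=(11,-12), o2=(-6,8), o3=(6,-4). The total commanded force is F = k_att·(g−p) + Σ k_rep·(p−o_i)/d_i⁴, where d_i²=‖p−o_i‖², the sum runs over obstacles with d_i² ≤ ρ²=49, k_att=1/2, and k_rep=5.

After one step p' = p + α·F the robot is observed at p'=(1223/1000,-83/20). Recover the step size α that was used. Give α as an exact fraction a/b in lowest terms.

α = 1/20

F_att = 1/2·(g−p) = 1/2·(9,-6) = (4.5000,-3.0000)
o1: d²=164 > ρ²=49 → inactive
o2: d²=193 > ρ²=49 → inactive
o3: d²=25 ≤ ρ²=49; F_rep = 5·(-5,0)/25² = (-0.0400,0.0000)
F = F_att + ΣF_rep = (4.4600,-3.0000)
Δp = p'−p = (0.2230,-0.1500); α = Δx/Fx = (223/1000) / (223/50) = 1/20
check: Δy/Fy = (-3/20) / (-3) = 1/20 ✓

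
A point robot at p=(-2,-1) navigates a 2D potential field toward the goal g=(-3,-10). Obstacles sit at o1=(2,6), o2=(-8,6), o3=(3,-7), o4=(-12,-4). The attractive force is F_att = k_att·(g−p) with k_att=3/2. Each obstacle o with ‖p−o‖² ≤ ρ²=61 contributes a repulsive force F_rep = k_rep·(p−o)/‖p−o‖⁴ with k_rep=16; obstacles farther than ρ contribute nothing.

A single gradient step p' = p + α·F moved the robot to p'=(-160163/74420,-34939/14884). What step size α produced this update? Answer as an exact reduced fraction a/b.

α = 1/10

F_att = 3/2·(g−p) = 3/2·(-1,-9) = (-1.5000,-13.5000)
o1: d²=65 > ρ²=61 → inactive
o2: d²=85 > ρ²=61 → inactive
o3: d²=61 ≤ ρ²=61; F_rep = 16·(-5,6)/61² = (-0.0215,0.0258)
o4: d²=109 > ρ²=61 → inactive
F = F_att + ΣF_rep = (-1.5215,-13.4742)
Δp = p'−p = (-0.1521,-1.3474); α = Δx/Fx = (-11323/74420) / (-11323/7442) = 1/10
check: Δy/Fy = (-20055/14884) / (-100275/7442) = 1/10 ✓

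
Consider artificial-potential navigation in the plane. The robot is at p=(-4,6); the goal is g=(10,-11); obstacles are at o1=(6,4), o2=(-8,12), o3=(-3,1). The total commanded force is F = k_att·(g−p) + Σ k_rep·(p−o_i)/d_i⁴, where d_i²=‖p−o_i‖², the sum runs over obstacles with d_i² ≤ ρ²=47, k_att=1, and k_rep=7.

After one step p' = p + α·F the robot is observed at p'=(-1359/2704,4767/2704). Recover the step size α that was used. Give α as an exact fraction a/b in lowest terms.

F_att = 1·(g−p) = 1·(14,-17) = (14.0000,-17.0000)
o1: d²=104 > ρ²=47 → inactive
o2: d²=52 > ρ²=47 → inactive
o3: d²=26 ≤ ρ²=47; F_rep = 7·(-1,5)/26² = (-0.0104,0.0518)
F = F_att + ΣF_rep = (13.9896,-16.9482)
Δp = p'−p = (3.4974,-4.2371); α = Δx/Fx = (9457/2704) / (9457/676) = 1/4
check: Δy/Fy = (-11457/2704) / (-11457/676) = 1/4 ✓

α = 1/4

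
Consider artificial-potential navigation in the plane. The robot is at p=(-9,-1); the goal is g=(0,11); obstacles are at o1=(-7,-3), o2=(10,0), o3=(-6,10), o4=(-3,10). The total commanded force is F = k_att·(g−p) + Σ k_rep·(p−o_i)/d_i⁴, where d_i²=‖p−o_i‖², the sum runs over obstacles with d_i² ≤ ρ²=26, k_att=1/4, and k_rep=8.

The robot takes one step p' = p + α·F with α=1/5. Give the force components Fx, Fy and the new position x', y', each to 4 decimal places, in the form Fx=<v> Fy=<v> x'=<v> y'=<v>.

F_att = 1/4·(g−p) = 1/4·(9,12) = (2.2500,3.0000)
o1: d²=8 ≤ ρ²=26; F_rep = 8·(-2,2)/8² = (-0.2500,0.2500)
o2: d²=362 > ρ²=26 → inactive
o3: d²=130 > ρ²=26 → inactive
o4: d²=157 > ρ²=26 → inactive
F = F_att + ΣF_rep = (2.0000,3.2500)
p' = p + 1/5·F = (-8.6000,-0.3500)

Fx=2.0000 Fy=3.2500 x'=-8.6000 y'=-0.3500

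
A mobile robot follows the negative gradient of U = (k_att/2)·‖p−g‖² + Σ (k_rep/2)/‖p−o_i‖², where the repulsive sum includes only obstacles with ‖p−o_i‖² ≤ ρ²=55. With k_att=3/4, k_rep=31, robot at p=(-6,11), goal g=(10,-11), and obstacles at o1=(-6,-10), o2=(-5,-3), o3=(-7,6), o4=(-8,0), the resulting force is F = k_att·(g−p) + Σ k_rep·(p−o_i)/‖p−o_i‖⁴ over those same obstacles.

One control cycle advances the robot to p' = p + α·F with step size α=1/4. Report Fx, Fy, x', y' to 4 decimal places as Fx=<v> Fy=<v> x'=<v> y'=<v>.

Fx=12.0459 Fy=-16.2707 x'=-2.9885 y'=6.9323

F_att = 3/4·(g−p) = 3/4·(16,-22) = (12.0000,-16.5000)
o1: d²=441 > ρ²=55 → inactive
o2: d²=197 > ρ²=55 → inactive
o3: d²=26 ≤ ρ²=55; F_rep = 31·(1,5)/26² = (0.0459,0.2293)
o4: d²=125 > ρ²=55 → inactive
F = F_att + ΣF_rep = (12.0459,-16.2707)
p' = p + 1/4·F = (-2.9885,6.9323)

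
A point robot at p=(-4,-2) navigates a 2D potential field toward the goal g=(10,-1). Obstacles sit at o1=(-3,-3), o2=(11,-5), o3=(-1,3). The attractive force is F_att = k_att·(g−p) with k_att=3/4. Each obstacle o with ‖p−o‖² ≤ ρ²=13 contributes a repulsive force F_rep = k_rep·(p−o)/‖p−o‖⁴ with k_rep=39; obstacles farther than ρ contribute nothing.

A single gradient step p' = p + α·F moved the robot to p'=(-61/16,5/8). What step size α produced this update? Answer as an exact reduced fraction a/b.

α = 1/4

F_att = 3/4·(g−p) = 3/4·(14,1) = (10.5000,0.7500)
o1: d²=2 ≤ ρ²=13; F_rep = 39·(-1,1)/2² = (-9.7500,9.7500)
o2: d²=234 > ρ²=13 → inactive
o3: d²=34 > ρ²=13 → inactive
F = F_att + ΣF_rep = (0.7500,10.5000)
Δp = p'−p = (0.1875,2.6250); α = Δx/Fx = (3/16) / (3/4) = 1/4
check: Δy/Fy = (21/8) / (21/2) = 1/4 ✓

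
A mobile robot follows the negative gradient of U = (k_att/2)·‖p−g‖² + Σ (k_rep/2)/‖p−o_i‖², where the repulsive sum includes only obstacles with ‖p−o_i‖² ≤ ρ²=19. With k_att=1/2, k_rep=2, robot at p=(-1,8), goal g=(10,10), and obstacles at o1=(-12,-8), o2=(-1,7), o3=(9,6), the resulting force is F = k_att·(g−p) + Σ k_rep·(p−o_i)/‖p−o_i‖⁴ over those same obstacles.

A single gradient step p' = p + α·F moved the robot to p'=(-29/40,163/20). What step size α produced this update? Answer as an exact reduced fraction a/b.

F_att = 1/2·(g−p) = 1/2·(11,2) = (5.5000,1.0000)
o1: d²=377 > ρ²=19 → inactive
o2: d²=1 ≤ ρ²=19; F_rep = 2·(0,1)/1² = (0.0000,2.0000)
o3: d²=104 > ρ²=19 → inactive
F = F_att + ΣF_rep = (5.5000,3.0000)
Δp = p'−p = (0.2750,0.1500); α = Δx/Fx = (11/40) / (11/2) = 1/20
check: Δy/Fy = (3/20) / (3) = 1/20 ✓

α = 1/20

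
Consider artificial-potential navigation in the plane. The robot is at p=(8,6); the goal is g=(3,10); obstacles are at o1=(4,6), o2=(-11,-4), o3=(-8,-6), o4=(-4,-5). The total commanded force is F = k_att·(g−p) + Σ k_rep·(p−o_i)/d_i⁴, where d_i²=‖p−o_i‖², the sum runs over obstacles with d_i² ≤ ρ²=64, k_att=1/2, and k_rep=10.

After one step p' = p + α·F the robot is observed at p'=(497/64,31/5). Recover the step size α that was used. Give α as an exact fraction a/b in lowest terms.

F_att = 1/2·(g−p) = 1/2·(-5,4) = (-2.5000,2.0000)
o1: d²=16 ≤ ρ²=64; F_rep = 10·(4,0)/16² = (0.1562,0.0000)
o2: d²=461 > ρ²=64 → inactive
o3: d²=400 > ρ²=64 → inactive
o4: d²=265 > ρ²=64 → inactive
F = F_att + ΣF_rep = (-2.3438,2.0000)
Δp = p'−p = (-0.2344,0.2000); α = Δx/Fx = (-15/64) / (-75/32) = 1/10
check: Δy/Fy = (1/5) / (2) = 1/10 ✓

α = 1/10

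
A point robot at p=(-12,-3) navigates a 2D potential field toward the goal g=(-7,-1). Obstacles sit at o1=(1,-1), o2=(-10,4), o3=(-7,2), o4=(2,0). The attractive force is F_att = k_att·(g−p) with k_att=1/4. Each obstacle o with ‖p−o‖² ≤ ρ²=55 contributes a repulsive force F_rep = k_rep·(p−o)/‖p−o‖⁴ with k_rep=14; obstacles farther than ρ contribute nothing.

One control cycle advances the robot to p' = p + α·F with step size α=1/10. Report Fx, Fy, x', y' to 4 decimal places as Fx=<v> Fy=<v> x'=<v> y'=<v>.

F_att = 1/4·(g−p) = 1/4·(5,2) = (1.2500,0.5000)
o1: d²=173 > ρ²=55 → inactive
o2: d²=53 ≤ ρ²=55; F_rep = 14·(-2,-7)/53² = (-0.0100,-0.0349)
o3: d²=50 ≤ ρ²=55; F_rep = 14·(-5,-5)/50² = (-0.0280,-0.0280)
o4: d²=205 > ρ²=55 → inactive
F = F_att + ΣF_rep = (1.2120,0.4371)
p' = p + 1/10·F = (-11.8788,-2.9563)

Fx=1.2120 Fy=0.4371 x'=-11.8788 y'=-2.9563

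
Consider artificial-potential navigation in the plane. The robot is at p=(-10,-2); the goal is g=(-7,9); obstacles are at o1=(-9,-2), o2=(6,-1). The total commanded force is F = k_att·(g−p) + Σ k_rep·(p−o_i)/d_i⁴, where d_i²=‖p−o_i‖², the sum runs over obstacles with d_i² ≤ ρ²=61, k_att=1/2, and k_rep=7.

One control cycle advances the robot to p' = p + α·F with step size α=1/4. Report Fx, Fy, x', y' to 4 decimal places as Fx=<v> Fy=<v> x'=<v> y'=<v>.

F_att = 1/2·(g−p) = 1/2·(3,11) = (1.5000,5.5000)
o1: d²=1 ≤ ρ²=61; F_rep = 7·(-1,0)/1² = (-7.0000,0.0000)
o2: d²=257 > ρ²=61 → inactive
F = F_att + ΣF_rep = (-5.5000,5.5000)
p' = p + 1/4·F = (-11.3750,-0.6250)

Fx=-5.5000 Fy=5.5000 x'=-11.3750 y'=-0.6250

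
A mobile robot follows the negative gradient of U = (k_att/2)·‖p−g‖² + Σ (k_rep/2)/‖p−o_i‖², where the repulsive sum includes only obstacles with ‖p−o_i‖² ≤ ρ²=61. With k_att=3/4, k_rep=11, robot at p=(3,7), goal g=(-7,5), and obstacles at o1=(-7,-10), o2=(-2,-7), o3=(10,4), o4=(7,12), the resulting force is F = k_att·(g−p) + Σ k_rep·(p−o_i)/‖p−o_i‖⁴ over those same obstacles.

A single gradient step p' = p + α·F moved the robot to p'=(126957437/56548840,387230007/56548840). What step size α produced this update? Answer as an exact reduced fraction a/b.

F_att = 3/4·(g−p) = 3/4·(-10,-2) = (-7.5000,-1.5000)
o1: d²=389 > ρ²=61 → inactive
o2: d²=221 > ρ²=61 → inactive
o3: d²=58 ≤ ρ²=61; F_rep = 11·(-7,3)/58² = (-0.0229,0.0098)
o4: d²=41 ≤ ρ²=61; F_rep = 11·(-4,-5)/41² = (-0.0262,-0.0327)
F = F_att + ΣF_rep = (-7.5491,-1.5229)
Δp = p'−p = (-0.7549,-0.1523); α = Δx/Fx = (-42689083/56548840) / (-42689083/5654884) = 1/10
check: Δy/Fy = (-8611873/56548840) / (-8611873/5654884) = 1/10 ✓

α = 1/10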